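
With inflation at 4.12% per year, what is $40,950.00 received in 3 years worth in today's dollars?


Formula: Real value = nominal / (1 + inflation)^years
Price level: (1 + 0.0412)^3 = 1.128762
Real value = $40,950.00 / 1.128762 = $36,278.68

$36,278.68


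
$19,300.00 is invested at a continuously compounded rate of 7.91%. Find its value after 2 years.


Formula: FV = P * e^(r*t)
Exponent: r*t = 0.0791 * 2 = 0.1582
e^(0.1582) = 1.1714
FV = $19,300.00 * 1.1714 = $22,608.03

$22,608.03


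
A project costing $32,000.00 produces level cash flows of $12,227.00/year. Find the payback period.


Formula: Payback = investment / annual cash flow
Substituting: Payback = $32,000.00 / $12,227.00
Payback = 2.6172 years

2.6172 years


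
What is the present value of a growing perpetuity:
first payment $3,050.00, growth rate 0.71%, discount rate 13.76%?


Formula: PV = C / (r - g)
Spread: r - g = 0.1376 - 0.0071 = 0.1305
Substituting: PV = $3,050.00 / 0.1305
PV = $23,371.65

$23,371.65


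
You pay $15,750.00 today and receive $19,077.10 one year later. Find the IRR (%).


Formula: IRR = C1/C0 - 1
Substituting: IRR = $19,077.10 / $15,750.00 - 1
Ratio: 1.211244 - 1 = 0.211244
IRR = 21.1244%

21.1244%


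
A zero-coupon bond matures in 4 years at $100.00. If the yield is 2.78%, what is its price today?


Formula: Price = FV / (1 + r)^n
Substituting: Price = $100.00 / (1 + 0.0278)^4
Discount factor: (1.0278)^4 = 1.115924
Price = $100.00 / 1.115924 = $89.61

$89.61


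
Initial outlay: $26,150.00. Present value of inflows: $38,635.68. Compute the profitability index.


Formula: PI = PV(cash flows) / initial investment
Substituting: PI = $38,635.68 / $26,150.00
PI = 1.4775

1.4775


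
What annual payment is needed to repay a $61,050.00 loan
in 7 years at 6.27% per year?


Formula: PMT = PV * r / (1 - (1+r)^(-n))
Denominator: 1 - (1 + 0.0627)^(-7) = 0.346681
Numerator: $61,050.00 * 0.0627 = 3827.835
PMT = 3827.835 / 0.346681 = $11,041.37

$11,041.37


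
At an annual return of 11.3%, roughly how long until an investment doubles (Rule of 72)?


Formula: Years ≈ 72 / r
Substituting: Years ≈ 72 / 11.3
Years ≈ 6.4

6.4 years


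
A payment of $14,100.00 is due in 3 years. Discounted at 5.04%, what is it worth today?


Formula: PV = FV / (1 + r)^n
Substituting: PV = $14,100.00 / (1 + 0.0504)^3
Discount factor: (1.0504)^3 = 1.158949
PV = $14,100.00 / 1.158949 = $12,166.20

$12,166.20


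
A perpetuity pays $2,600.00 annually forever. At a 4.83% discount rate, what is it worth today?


Formula: PV = C / r
Substituting: PV = $2,600.00 / 0.0483
PV = $53,830.23

$53,830.23


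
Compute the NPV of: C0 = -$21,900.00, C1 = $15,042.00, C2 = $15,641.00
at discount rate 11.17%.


Formula: NPV = C0 + C1/(1+r) + C2/(1+r)^2
Discount C1: $15,042.00 / (1 + 0.1117) = $13,530.63
Discount C2: $15,641.00 / (1 + 0.1117)^2 = $12,655.79
NPV = -$21,900.00 + $13,530.63 + $12,655.79 = $4,286.42

$4,286.42


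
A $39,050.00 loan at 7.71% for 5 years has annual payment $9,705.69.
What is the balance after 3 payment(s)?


Formula: Balance = PV*(1+r)^k - PMT*((1+r)^k - 1)/r
Growth: (1 + 0.0771)^3 = 1.249592
Accumulated factor: ((1+r)^k - 1)/r = 3.237244
Balance = $39,050.00 * 1.249592 - $9,705.69 * 3.237244
Balance = $17,376.86

$17,376.86


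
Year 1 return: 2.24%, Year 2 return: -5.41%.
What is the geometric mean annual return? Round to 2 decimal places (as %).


Formula: Geometric mean = ((1+r1)*(1+r2))^(1/2) - 1
Product: (1 + 0.0224) * (1 + -0.0541) = 1.0224 * 0.9459 = 0.967088
Square root: 0.967088^0.5 = 0.983406
Geometric mean = 0.983406 - 1 = -0.016594
As percentage: -1.66%

-1.66%


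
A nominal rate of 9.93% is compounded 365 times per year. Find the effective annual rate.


Formula: EAR = (1 + r/m)^m - 1
Period rate: r/m = 0.0993 / 365 = 0.000272
Compounding: (1 + 0.000272)^365 = 1.104383
EAR = 1.104383 - 1 = 0.104383

0.104383


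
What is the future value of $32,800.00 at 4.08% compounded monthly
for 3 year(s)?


Formula: FV = P * (1 + r/m)^(m*t)
Period rate: r/m = 0.0408 / 12 = 0.0034
Total periods: m*t = 12 * 3 = 36
Growth factor: (1 + 0.0034)^36 = 1.129971
FV = $32,800.00 * 1.129971 = $37,063.06

$37,063.06


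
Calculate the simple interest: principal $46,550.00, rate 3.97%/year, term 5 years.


Formula: I = P * r * t
Substituting: I = $46,550.00 * 0.0397 * 5
Step: I = $46,550.00 * 0.1985
I = $9,240.18

$9,240.18


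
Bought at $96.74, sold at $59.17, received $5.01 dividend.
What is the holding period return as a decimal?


Formula: HPR = (P1 - P0 + D) / P0
Gain: $59.17 - $96.74 + $5.01 = -$32.56
HPR = -$32.56 / $96.74 = -0.3366

-0.3366


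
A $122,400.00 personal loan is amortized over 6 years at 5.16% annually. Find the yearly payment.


Formula: PMT = PV * r / (1 - (1+r)^(-n))
Denominator: 1 - (1 + 0.0516)^(-6) = 0.260571
Numerator: $122,400.00 * 0.0516 = 6315.84
PMT = 6315.84 / 0.260571 = $24,238.47

$24,238.47


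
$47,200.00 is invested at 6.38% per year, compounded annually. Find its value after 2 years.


Formula: FV = P * (1 + r)^n
Substituting: FV = $47,200.00 * (1 + 0.0638)^2
Growth factor: (1.0638)^2 = 1.13167
FV = $47,200.00 * 1.13167 = $53,414.84

$53,414.84


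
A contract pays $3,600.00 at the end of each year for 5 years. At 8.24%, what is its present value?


Formula: PV = PMT * (1 - (1+r)^(-n)) / r
Discount factor: (1 + 0.0824)^(-5) = 0.673071
Bracket: 1 - 0.673071 = 0.326929
PV = $3,600.00 * 0.326929 / 0.0824 = $14,283.29

$14,283.29


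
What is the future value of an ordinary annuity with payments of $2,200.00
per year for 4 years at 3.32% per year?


Formula: FV = PMT * ((1+r)^n - 1) / r
Growth factor: (1 + 0.0332)^4 = 1.139561
Numerator: 1.139561 - 1 = 0.139561
FV = $2,200.00 * 0.139561 / 0.0332 = $9,248.02

$9,248.02


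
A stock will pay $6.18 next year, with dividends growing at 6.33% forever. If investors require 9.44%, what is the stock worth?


Formula: P = D1 / (r - g)
Spread: r - g = 0.0944 - 0.0633 = 0.0311
Substituting: P = $6.18 / 0.0311
P = $198.71

$198.71


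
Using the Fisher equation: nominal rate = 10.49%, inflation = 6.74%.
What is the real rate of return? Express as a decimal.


Formula: (1 + r_real) = (1 + r_nom) / (1 + inflation)
Substituting: (1 + r_real) = 1.1049 / 1.0674
(1 + r_real) = 1.035132
r_real = 1.035132 - 1 = 0.035132

0.035132


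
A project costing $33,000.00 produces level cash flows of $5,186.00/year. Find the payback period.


Formula: Payback = investment / annual cash flow
Substituting: Payback = $33,000.00 / $5,186.00
Payback = 6.3633 years

6.3633 years


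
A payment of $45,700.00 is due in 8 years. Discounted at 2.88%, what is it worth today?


Formula: PV = FV / (1 + r)^n
Substituting: PV = $45,700.00 / (1 + 0.0288)^8
Discount factor: (1.0288)^8 = 1.255011
PV = $45,700.00 / 1.255011 = $36,414.01

$36,414.01


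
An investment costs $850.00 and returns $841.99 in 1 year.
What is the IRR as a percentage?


Formula: IRR = C1/C0 - 1
Substituting: IRR = $841.99 / $850.00 - 1
Ratio: 0.990576 - 1 = -0.009424
IRR = -0.9424%

-0.9424%


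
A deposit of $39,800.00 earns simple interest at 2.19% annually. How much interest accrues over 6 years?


Formula: I = P * r * t
Substituting: I = $39,800.00 * 0.0219 * 6
Step: I = $39,800.00 * 0.1314
I = $5,229.72

$5,229.72


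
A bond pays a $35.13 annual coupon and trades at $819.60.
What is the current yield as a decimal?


Formula: Current yield = annual coupon / price
Substituting: CY = $35.13 / $819.60
CY = 0.042862

0.042862


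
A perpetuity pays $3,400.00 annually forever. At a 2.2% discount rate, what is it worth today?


Formula: PV = C / r
Substituting: PV = $3,400.00 / 0.022
PV = $154,545.45

$154,545.45


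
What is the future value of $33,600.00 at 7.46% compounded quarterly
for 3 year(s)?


Formula: FV = P * (1 + r/m)^(m*t)
Period rate: r/m = 0.0746 / 4 = 0.01865
Total periods: m*t = 4 * 3 = 12
Growth factor: (1 + 0.01865)^12 = 1.248245
FV = $33,600.00 * 1.248245 = $41,941.04

$41,941.04


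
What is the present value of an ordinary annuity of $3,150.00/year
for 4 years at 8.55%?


Formula: PV = PMT * (1 - (1+r)^(-n)) / r
Discount factor: (1 + 0.0855)^(-4) = 0.720246
Bracket: 1 - 0.720246 = 0.279754
PV = $3,150.00 * 0.279754 / 0.0855 = $10,306.74

$10,306.74


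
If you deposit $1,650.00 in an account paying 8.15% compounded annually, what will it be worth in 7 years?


Formula: FV = P * (1 + r)^n
Substituting: FV = $1,650.00 * (1 + 0.0815)^7
Growth factor: (1.0815)^7 = 1.730556
FV = $1,650.00 * 1.730556 = $2,855.42

$2,855.42


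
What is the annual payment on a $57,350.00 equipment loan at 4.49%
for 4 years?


Formula: PMT = PV * r / (1 - (1+r)^(-n))
Denominator: 1 - (1 + 0.0449)^(-4) = 0.161118
Numerator: $57,350.00 * 0.0449 = 2575.015
PMT = 2575.015 / 0.161118 = $15,982.21

$15,982.21


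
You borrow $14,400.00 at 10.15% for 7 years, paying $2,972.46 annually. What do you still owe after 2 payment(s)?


Formula: Balance = PV*(1+r)^k - PMT*((1+r)^k - 1)/r
Growth: (1 + 0.1015)^2 = 1.213302
Accumulated factor: ((1+r)^k - 1)/r = 2.1015
Balance = $14,400.00 * 1.213302 - $2,972.46 * 2.1015
Balance = $11,224.93

$11,224.93


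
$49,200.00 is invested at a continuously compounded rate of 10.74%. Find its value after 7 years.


Formula: FV = P * e^(r*t)
Exponent: r*t = 0.1074 * 7 = 0.7518
e^(0.7518) = 2.120814
FV = $49,200.00 * 2.120814 = $104,344.05

$104,344.05


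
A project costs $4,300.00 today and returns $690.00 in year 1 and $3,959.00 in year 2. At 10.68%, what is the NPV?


Formula: NPV = C0 + C1/(1+r) + C2/(1+r)^2
Discount C1: $690.00 / (1 + 0.1068) = $623.42
Discount C2: $3,959.00 / (1 + 0.1068)^2 = $3,231.82
NPV = -$4,300.00 + $623.42 + $3,231.82 = -$444.76

-$444.76


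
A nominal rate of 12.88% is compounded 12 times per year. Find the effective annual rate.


Formula: EAR = (1 + r/m)^m - 1
Period rate: r/m = 0.1288 / 12 = 0.010733
Compounding: (1 + 0.010733)^12 = 1.136682
EAR = 1.136682 - 1 = 0.136682

0.136682


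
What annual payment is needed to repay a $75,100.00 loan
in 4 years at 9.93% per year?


Formula: PMT = PV * r / (1 - (1+r)^(-n))
Denominator: 1 - (1 + 0.0993)^(-4) = 0.315245
Numerator: $75,100.00 * 0.0993 = 7457.43
PMT = 7457.43 / 0.315245 = $23,655.97

$23,655.97


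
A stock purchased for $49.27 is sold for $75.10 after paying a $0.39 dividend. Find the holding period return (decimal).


Formula: HPR = (P1 - P0 + D) / P0
Gain: $75.10 - $49.27 + $0.39 = $26.22
HPR = $26.22 / $49.27 = 0.5322

0.5322


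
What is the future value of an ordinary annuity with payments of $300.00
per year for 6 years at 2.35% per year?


Formula: FV = PMT * ((1+r)^n - 1) / r
Growth factor: (1 + 0.0235)^6 = 1.149548
Numerator: 1.149548 - 1 = 0.149548
FV = $300.00 * 0.149548 / 0.0235 = $1,909.12

$1,909.12


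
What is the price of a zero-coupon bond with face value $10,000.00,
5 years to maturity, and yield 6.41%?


Formula: Price = FV / (1 + r)^n
Substituting: Price = $10,000.00 / (1 + 0.0641)^5
Discount factor: (1.0641)^5 = 1.364307
Price = $10,000.00 / 1.364307 = $7,329.73

$7,329.73


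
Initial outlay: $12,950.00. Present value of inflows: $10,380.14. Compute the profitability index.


Formula: PI = PV(cash flows) / initial investment
Substituting: PI = $10,380.14 / $12,950.00
PI = 0.8016

0.8016


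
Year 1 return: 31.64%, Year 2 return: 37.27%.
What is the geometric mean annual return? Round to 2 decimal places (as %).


Formula: Geometric mean = ((1+r1)*(1+r2))^(1/2) - 1
Product: (1 + 0.3164) * (1 + 0.3727) = 1.3164 * 1.3727 = 1.807022
Square root: 1.807022^0.5 = 1.344255
Geometric mean = 1.344255 - 1 = 0.344255
As percentage: 34.43%

34.43%


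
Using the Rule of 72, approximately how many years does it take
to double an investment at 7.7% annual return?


Formula: Years ≈ 72 / r
Substituting: Years ≈ 72 / 7.7
Years ≈ 9.4

9.4 years


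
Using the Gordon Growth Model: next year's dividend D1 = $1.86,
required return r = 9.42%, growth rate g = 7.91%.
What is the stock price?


Formula: P = D1 / (r - g)
Spread: r - g = 0.0942 - 0.0791 = 0.0151
Substituting: P = $1.86 / 0.0151
P = $123.18

$123.18


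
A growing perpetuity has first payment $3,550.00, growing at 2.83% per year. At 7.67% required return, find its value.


Formula: PV = C / (r - g)
Spread: r - g = 0.0767 - 0.0283 = 0.0484
Substituting: PV = $3,550.00 / 0.0484
PV = $73,347.11

$73,347.11


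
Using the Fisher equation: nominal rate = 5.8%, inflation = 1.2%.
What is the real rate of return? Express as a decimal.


Formula: (1 + r_real) = (1 + r_nom) / (1 + inflation)
Substituting: (1 + r_real) = 1.058 / 1.012
(1 + r_real) = 1.045455
r_real = 1.045455 - 1 = 0.045455

0.045455


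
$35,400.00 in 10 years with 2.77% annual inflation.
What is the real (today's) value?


Formula: Real value = nominal / (1 + inflation)^years
Price level: (1 + 0.0277)^10 = 1.314206
Real value = $35,400.00 / 1.314206 = $26,936.41

$26,936.41


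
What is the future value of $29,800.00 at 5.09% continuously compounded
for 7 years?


Formula: FV = P * e^(r*t)
Exponent: r*t = 0.0509 * 7 = 0.3563
e^(0.3563) = 1.428036
FV = $29,800.00 * 1.428036 = $42,555.47

$42,555.47


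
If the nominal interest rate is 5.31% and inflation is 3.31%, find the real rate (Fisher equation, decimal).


Formula: (1 + r_real) = (1 + r_nom) / (1 + inflation)
Substituting: (1 + r_real) = 1.0531 / 1.0331
(1 + r_real) = 1.019359
r_real = 1.019359 - 1 = 0.019359

0.019359


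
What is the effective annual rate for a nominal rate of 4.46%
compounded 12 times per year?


Formula: EAR = (1 + r/m)^m - 1
Period rate: r/m = 0.0446 / 12 = 0.003717
Compounding: (1 + 0.003717)^12 = 1.045523
EAR = 1.045523 - 1 = 0.045523

0.045523


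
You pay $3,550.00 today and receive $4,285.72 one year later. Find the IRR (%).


Formula: IRR = C1/C0 - 1
Substituting: IRR = $4,285.72 / $3,550.00 - 1
Ratio: 1.207245 - 1 = 0.207245
IRR = 20.7245%

20.7245%


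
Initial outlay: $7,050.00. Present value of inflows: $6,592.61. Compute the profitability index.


Formula: PI = PV(cash flows) / initial investment
Substituting: PI = $6,592.61 / $7,050.00
PI = 0.9351

0.9351


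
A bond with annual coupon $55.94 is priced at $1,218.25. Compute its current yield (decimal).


Formula: Current yield = annual coupon / price
Substituting: CY = $55.94 / $1,218.25
CY = 0.045918

0.045918


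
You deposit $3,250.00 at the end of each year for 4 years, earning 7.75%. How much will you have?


Formula: FV = PMT * ((1+r)^n - 1) / r
Growth factor: (1 + 0.0775)^4 = 1.347936
Numerator: 1.347936 - 1 = 0.347936
FV = $3,250.00 * 0.347936 / 0.0775 = $14,590.84

$14,590.84


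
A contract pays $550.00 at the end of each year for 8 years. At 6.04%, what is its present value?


Formula: PV = PMT * (1 - (1+r)^(-n)) / r
Discount factor: (1 + 0.0604)^(-8) = 0.625522
Bracket: 1 - 0.625522 = 0.374478
PV = $550.00 * 0.374478 / 0.0604 = $3,409.99

$3,409.99


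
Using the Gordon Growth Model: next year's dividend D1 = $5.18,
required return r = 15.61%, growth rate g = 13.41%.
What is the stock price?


Formula: P = D1 / (r - g)
Spread: r - g = 0.1561 - 0.1341 = 0.022
Substituting: P = $5.18 / 0.022
P = $235.45

$235.45


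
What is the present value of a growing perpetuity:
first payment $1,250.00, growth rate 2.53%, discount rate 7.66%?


Formula: PV = C / (r - g)
Spread: r - g = 0.0766 - 0.0253 = 0.0513
Substituting: PV = $1,250.00 / 0.0513
PV = $24,366.47

$24,366.47


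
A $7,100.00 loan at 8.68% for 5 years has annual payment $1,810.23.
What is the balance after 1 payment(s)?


Formula: Balance = PV*(1+r)^k - PMT*((1+r)^k - 1)/r
Growth: (1 + 0.0868)^1 = 1.0868
Accumulated factor: ((1+r)^k - 1)/r = 1.0
Balance = $7,100.00 * 1.0868 - $1,810.23 * 1.0
Balance = $5,906.05

$5,906.05


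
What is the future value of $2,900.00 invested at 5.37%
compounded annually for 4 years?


Formula: FV = P * (1 + r)^n
Substituting: FV = $2,900.00 * (1 + 0.0537)^4
Growth factor: (1.0537)^4 = 1.23273
FV = $2,900.00 * 1.23273 = $3,574.92

$3,574.92


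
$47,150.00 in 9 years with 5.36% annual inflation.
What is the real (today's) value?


Formula: Real value = nominal / (1 + inflation)^years
Price level: (1 + 0.0536)^9 = 1.59986
Real value = $47,150.00 / 1.59986 = $29,471.34

$29,471.34


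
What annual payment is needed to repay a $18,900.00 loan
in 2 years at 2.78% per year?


Formula: PMT = PV * r / (1 - (1+r)^(-n))
Denominator: 1 - (1 + 0.0278)^(-2) = 0.053365
Numerator: $18,900.00 * 0.0278 = 525.42
PMT = 525.42 / 0.053365 = $9,845.87

$9,845.87


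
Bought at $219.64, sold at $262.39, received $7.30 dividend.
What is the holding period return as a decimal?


Formula: HPR = (P1 - P0 + D) / P0
Gain: $262.39 - $219.64 + $7.30 = $50.05
HPR = $50.05 / $219.64 = 0.2279

0.2279


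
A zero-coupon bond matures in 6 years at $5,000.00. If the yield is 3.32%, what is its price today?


Formula: Price = FV / (1 + r)^n
Substituting: Price = $5,000.00 / (1 + 0.0332)^6
Discount factor: (1.0332)^6 = 1.216484
Price = $5,000.00 / 1.216484 = $4,110.21

$4,110.21


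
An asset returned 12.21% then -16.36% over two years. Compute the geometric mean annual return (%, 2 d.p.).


Formula: Geometric mean = ((1+r1)*(1+r2))^(1/2) - 1
Product: (1 + 0.1221) * (1 + -0.1636) = 1.1221 * 0.8364 = 0.938524
Square root: 0.938524^0.5 = 0.968775
Geometric mean = 0.968775 - 1 = -0.031225
As percentage: -3.12%

-3.12%


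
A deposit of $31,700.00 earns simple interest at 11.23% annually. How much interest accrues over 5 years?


Formula: I = P * r * t
Substituting: I = $31,700.00 * 0.1123 * 5
Step: I = $31,700.00 * 0.5615
I = $17,799.55

$17,799.55


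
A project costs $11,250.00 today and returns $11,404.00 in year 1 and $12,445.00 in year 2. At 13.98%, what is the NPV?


Formula: NPV = C0 + C1/(1+r) + C2/(1+r)^2
Discount C1: $11,404.00 / (1 + 0.1398) = $10,005.26
Discount C2: $12,445.00 / (1 + 0.1398)^2 = $9,579.38
NPV = -$11,250.00 + $10,005.26 + $9,579.38 = $8,334.65

$8,334.65


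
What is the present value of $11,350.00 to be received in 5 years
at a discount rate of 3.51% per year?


Formula: PV = FV / (1 + r)^n
Substituting: PV = $11,350.00 / (1 + 0.0351)^5
Discount factor: (1.0351)^5 = 1.18826
PV = $11,350.00 / 1.18826 = $9,551.78

$9,551.78


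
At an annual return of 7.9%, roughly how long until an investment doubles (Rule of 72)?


Formula: Years ≈ 72 / r
Substituting: Years ≈ 72 / 7.9
Years ≈ 9.1

9.1 years


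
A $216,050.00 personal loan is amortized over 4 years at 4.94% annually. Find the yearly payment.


Formula: PMT = PV * r / (1 - (1+r)^(-n))
Denominator: 1 - (1 + 0.0494)^(-4) = 0.175414
Numerator: $216,050.00 * 0.0494 = 10672.87
PMT = 10672.87 / 0.175414 = $60,843.76

$60,843.76


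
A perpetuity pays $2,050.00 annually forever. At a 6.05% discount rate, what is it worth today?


Formula: PV = C / r
Substituting: PV = $2,050.00 / 0.0605
PV = $33,884.30

$33,884.30


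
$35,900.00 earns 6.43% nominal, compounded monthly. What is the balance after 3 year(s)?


Formula: FV = P * (1 + r/m)^(m*t)
Period rate: r/m = 0.0643 / 12 = 0.005358
Total periods: m*t = 12 * 3 = 36
Growth factor: (1 + 0.005358)^36 = 1.212137
FV = $35,900.00 * 1.212137 = $43,515.72

$43,515.72


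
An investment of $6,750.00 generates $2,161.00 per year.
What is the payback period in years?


Formula: Payback = investment / annual cash flow
Substituting: Payback = $6,750.00 / $2,161.00
Payback = 3.1236 years

3.1236 years


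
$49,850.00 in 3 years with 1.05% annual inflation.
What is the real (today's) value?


Formula: Real value = nominal / (1 + inflation)^years
Price level: (1 + 0.0105)^3 = 1.031832
Real value = $49,850.00 / 1.031832 = $48,312.13

$48,312.13


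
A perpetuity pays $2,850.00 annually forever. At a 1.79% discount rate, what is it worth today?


Formula: PV = C / r
Substituting: PV = $2,850.00 / 0.0179
PV = $159,217.88

$159,217.88


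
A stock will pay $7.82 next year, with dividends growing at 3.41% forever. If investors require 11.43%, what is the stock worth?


Formula: P = D1 / (r - g)
Spread: r - g = 0.1143 - 0.0341 = 0.0802
Substituting: P = $7.82 / 0.0802
P = $97.51

$97.51


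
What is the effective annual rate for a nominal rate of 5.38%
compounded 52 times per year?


Formula: EAR = (1 + r/m)^m - 1
Period rate: r/m = 0.0538 / 52 = 0.001035
Compounding: (1 + 0.001035)^52 = 1.055244
EAR = 1.055244 - 1 = 0.055244

0.055244


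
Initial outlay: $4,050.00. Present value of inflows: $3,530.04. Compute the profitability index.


Formula: PI = PV(cash flows) / initial investment
Substituting: PI = $3,530.04 / $4,050.00
PI = 0.8716

0.8716


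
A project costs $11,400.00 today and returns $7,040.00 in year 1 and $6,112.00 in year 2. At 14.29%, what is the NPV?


Formula: NPV = C0 + C1/(1+r) + C2/(1+r)^2
Discount C1: $7,040.00 / (1 + 0.1429) = $6,159.77
Discount C2: $6,112.00 / (1 + 0.1429)^2 = $4,679.15
NPV = -$11,400.00 + $6,159.77 + $4,679.15 = -$561.08

-$561.08


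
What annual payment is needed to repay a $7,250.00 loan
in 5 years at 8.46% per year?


Formula: PMT = PV * r / (1 - (1+r)^(-n))
Denominator: 1 - (1 + 0.0846)^(-5) = 0.333727
Numerator: $7,250.00 * 0.0846 = 613.35
PMT = 613.35 / 0.333727 = $1,837.88

$1,837.88


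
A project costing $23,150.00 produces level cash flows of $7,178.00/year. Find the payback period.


Formula: Payback = investment / annual cash flow
Substituting: Payback = $23,150.00 / $7,178.00
Payback = 3.2251 years

3.2251 years


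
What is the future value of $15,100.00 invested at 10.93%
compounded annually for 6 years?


Formula: FV = P * (1 + r)^n
Substituting: FV = $15,100.00 * (1 + 0.1093)^6
Growth factor: (1.1093)^6 = 1.863348
FV = $15,100.00 * 1.863348 = $28,136.56

$28,136.56


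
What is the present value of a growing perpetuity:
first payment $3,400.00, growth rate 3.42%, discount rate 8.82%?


Formula: PV = C / (r - g)
Spread: r - g = 0.0882 - 0.0342 = 0.054
Substituting: PV = $3,400.00 / 0.054
PV = $62,962.96

$62,962.96


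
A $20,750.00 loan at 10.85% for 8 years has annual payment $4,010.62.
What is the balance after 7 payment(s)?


Formula: Balance = PV*(1+r)^k - PMT*((1+r)^k - 1)/r
Growth: (1 + 0.1085)^7 = 2.0566
Accumulated factor: ((1+r)^k - 1)/r = 9.738251
Balance = $20,750.00 * 2.0566 - $4,010.62 * 9.738251
Balance = $3,618.03

$3,618.03


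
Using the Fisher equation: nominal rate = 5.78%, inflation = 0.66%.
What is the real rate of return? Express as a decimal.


Formula: (1 + r_real) = (1 + r_nom) / (1 + inflation)
Substituting: (1 + r_real) = 1.0578 / 1.0066
(1 + r_real) = 1.050864
r_real = 1.050864 - 1 = 0.050864

0.050864


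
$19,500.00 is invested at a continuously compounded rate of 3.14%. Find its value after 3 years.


Formula: FV = P * e^(r*t)
Exponent: r*t = 0.0314 * 3 = 0.0942
e^(0.0942) = 1.098779
FV = $19,500.00 * 1.098779 = $21,426.20

$21,426.20


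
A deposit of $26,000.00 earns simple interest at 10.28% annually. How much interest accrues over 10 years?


Formula: I = P * r * t
Substituting: I = $26,000.00 * 0.1028 * 10
Step: I = $26,000.00 * 1.028
I = $26,728.00

$26,728.00


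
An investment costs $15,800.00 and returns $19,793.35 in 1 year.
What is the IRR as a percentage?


Formula: IRR = C1/C0 - 1
Substituting: IRR = $19,793.35 / $15,800.00 - 1
Ratio: 1.252744 - 1 = 0.252744
IRR = 25.2744%

25.2744%


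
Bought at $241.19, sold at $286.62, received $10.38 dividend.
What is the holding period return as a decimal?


Formula: HPR = (P1 - P0 + D) / P0
Gain: $286.62 - $241.19 + $10.38 = $55.81
HPR = $55.81 / $241.19 = 0.2314

0.2314


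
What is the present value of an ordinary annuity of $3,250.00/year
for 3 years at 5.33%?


Formula: PV = PMT * (1 - (1+r)^(-n)) / r
Discount factor: (1 + 0.0533)^(-3) = 0.855744
Bracket: 1 - 0.855744 = 0.144256
PV = $3,250.00 * 0.144256 / 0.0533 = $8,796.11

$8,796.11


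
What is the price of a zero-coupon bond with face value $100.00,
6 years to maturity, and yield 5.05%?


Formula: Price = FV / (1 + r)^n
Substituting: Price = $100.00 / (1 + 0.0505)^6
Discount factor: (1.0505)^6 = 1.343929
Price = $100.00 / 1.343929 = $74.41

$74.41


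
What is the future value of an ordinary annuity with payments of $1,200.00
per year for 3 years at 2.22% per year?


Formula: FV = PMT * ((1+r)^n - 1) / r
Growth factor: (1 + 0.0222)^3 = 1.068089
Numerator: 1.068089 - 1 = 0.068089
FV = $1,200.00 * 0.068089 / 0.0222 = $3,680.51

$3,680.51


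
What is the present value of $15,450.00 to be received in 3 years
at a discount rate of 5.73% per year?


Formula: PV = FV / (1 + r)^n
Substituting: PV = $15,450.00 / (1 + 0.0573)^3
Discount factor: (1.0573)^3 = 1.181938
PV = $15,450.00 / 1.181938 = $13,071.75

$13,071.75


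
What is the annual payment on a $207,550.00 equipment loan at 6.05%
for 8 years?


Formula: PMT = PV * r / (1 - (1+r)^(-n))
Denominator: 1 - (1 + 0.0605)^(-8) = 0.37495
Numerator: $207,550.00 * 0.0605 = 12556.775
PMT = 12556.775 / 0.37495 = $33,489.18

$33,489.18


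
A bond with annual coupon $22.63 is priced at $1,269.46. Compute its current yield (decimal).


Formula: Current yield = annual coupon / price
Substituting: CY = $22.63 / $1,269.46
CY = 0.017826

0.017826


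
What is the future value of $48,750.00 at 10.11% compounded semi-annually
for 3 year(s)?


Formula: FV = P * (1 + r/m)^(m*t)
Period rate: r/m = 0.1011 / 2 = 0.05055
Total periods: m*t = 2 * 3 = 6
Growth factor: (1 + 0.05055)^6 = 1.344313
FV = $48,750.00 * 1.344313 = $65,535.25

$65,535.25


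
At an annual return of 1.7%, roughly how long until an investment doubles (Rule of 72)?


Formula: Years ≈ 72 / r
Substituting: Years ≈ 72 / 1.7
Years ≈ 42.4

42.4 years


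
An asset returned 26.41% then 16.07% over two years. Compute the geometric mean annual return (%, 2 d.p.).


Formula: Geometric mean = ((1+r1)*(1+r2))^(1/2) - 1
Product: (1 + 0.2641) * (1 + 0.1607) = 1.2641 * 1.1607 = 1.467241
Square root: 1.467241^0.5 = 1.211297
Geometric mean = 1.211297 - 1 = 0.211297
As percentage: 21.13%

21.13%


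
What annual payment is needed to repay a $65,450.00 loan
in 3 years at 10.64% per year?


Formula: PMT = PV * r / (1 - (1+r)^(-n))
Denominator: 1 - (1 + 0.1064)^(-3) = 0.261648
Numerator: $65,450.00 * 0.1064 = 6963.88
PMT = 6963.88 / 0.261648 = $26,615.46

$26,615.46


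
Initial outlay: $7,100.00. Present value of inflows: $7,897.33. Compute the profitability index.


Formula: PI = PV(cash flows) / initial investment
Substituting: PI = $7,897.33 / $7,100.00
PI = 1.1123

1.1123


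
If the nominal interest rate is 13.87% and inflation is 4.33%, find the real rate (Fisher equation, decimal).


Formula: (1 + r_real) = (1 + r_nom) / (1 + inflation)
Substituting: (1 + r_real) = 1.1387 / 1.0433
(1 + r_real) = 1.091441
r_real = 1.091441 - 1 = 0.091441

0.091441


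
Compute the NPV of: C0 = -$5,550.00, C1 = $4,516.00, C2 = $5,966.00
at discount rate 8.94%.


Formula: NPV = C0 + C1/(1+r) + C2/(1+r)^2
Discount C1: $4,516.00 / (1 + 0.0894) = $4,145.40
Discount C2: $5,966.00 / (1 + 0.0894)^2 = $5,027.00
NPV = -$5,550.00 + $4,145.40 + $5,027.00 = $3,622.40

$3,622.40


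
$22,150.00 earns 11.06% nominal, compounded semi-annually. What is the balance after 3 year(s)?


Formula: FV = P * (1 + r/m)^(m*t)
Period rate: r/m = 0.1106 / 2 = 0.0553
Total periods: m*t = 2 * 3 = 6
Growth factor: (1 + 0.0553)^6 = 1.381197
FV = $22,150.00 * 1.381197 = $30,593.51

$30,593.51


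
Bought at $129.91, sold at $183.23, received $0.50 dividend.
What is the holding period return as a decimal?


Formula: HPR = (P1 - P0 + D) / P0
Gain: $183.23 - $129.91 + $0.50 = $53.82
HPR = $53.82 / $129.91 = 0.4143

0.4143


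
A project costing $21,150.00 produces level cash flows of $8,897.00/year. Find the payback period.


Formula: Payback = investment / annual cash flow
Substituting: Payback = $21,150.00 / $8,897.00
Payback = 2.3772 years

2.3772 years


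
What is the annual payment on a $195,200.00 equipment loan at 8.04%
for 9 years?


Formula: PMT = PV * r / (1 - (1+r)^(-n))
Denominator: 1 - (1 + 0.0804)^(-9) = 0.501415
Numerator: $195,200.00 * 0.0804 = 15694.08
PMT = 15694.08 / 0.501415 = $31,299.55

$31,299.55


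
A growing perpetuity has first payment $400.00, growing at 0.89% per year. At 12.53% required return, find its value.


Formula: PV = C / (r - g)
Spread: r - g = 0.1253 - 0.0089 = 0.1164
Substituting: PV = $400.00 / 0.1164
PV = $3,436.43

$3,436.43


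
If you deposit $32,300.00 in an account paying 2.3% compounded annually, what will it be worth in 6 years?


Formula: FV = P * (1 + r)^n
Substituting: FV = $32,300.00 * (1 + 0.023)^6
Growth factor: (1.023)^6 = 1.146183
FV = $32,300.00 * 1.146183 = $37,021.70

$37,021.70


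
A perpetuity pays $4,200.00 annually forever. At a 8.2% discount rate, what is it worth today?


Formula: PV = C / r
Substituting: PV = $4,200.00 / 0.082
PV = $51,219.51

$51,219.51


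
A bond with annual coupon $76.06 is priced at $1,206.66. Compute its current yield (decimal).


Formula: Current yield = annual coupon / price
Substituting: CY = $76.06 / $1,206.66
CY = 0.063033

0.063033


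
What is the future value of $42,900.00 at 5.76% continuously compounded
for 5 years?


Formula: FV = P * e^(r*t)
Exponent: r*t = 0.0576 * 5 = 0.288
e^(0.288) = 1.333757
FV = $42,900.00 * 1.333757 = $57,218.19

$57,218.19


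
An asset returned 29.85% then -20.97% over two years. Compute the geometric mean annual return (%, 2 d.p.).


Formula: Geometric mean = ((1+r1)*(1+r2))^(1/2) - 1
Product: (1 + 0.2985) * (1 + -0.2097) = 1.2985 * 0.7903 = 1.026205
Square root: 1.026205^0.5 = 1.013018
Geometric mean = 1.013018 - 1 = 0.013018
As percentage: 1.30%

1.30%


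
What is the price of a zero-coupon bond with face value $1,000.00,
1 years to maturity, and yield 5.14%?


Formula: Price = FV / (1 + r)^n
Substituting: Price = $1,000.00 / (1 + 0.0514)^1
Discount factor: (1.0514)^1 = 1.0514
Price = $1,000.00 / 1.0514 = $951.11

$951.11


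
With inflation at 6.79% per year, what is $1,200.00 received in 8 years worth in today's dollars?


Formula: Real value = nominal / (1 + inflation)^years
Price level: (1 + 0.0679)^8 = 1.691394
Real value = $1,200.00 / 1.691394 = $709.47

$709.47


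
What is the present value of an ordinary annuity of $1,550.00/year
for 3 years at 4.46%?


Formula: PV = PMT * (1 - (1+r)^(-n)) / r
Discount factor: (1 + 0.0446)^(-3) = 0.877304
Bracket: 1 - 0.877304 = 0.122696
PV = $1,550.00 * 0.122696 / 0.0446 = $4,264.11

$4,264.11


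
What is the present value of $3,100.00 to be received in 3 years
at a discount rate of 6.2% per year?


Formula: PV = FV / (1 + r)^n
Substituting: PV = $3,100.00 / (1 + 0.062)^3
Discount factor: (1.062)^3 = 1.19777
PV = $3,100.00 / 1.19777 = $2,588.14

$2,588.14


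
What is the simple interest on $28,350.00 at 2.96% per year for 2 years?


Formula: I = P * r * t
Substituting: I = $28,350.00 * 0.0296 * 2
Step: I = $28,350.00 * 0.0592
I = $1,678.32

$1,678.32


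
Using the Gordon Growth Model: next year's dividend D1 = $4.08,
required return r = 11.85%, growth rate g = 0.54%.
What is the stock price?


Formula: P = D1 / (r - g)
Spread: r - g = 0.1185 - 0.0054 = 0.1131
Substituting: P = $4.08 / 0.1131
P = $36.07

$36.07


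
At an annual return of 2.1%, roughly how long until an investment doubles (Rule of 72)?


Formula: Years ≈ 72 / r
Substituting: Years ≈ 72 / 2.1
Years ≈ 34.3

34.3 years


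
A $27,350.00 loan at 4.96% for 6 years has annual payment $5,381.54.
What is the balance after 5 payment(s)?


Formula: Balance = PV*(1+r)^k - PMT*((1+r)^k - 1)/r
Growth: (1 + 0.0496)^5 = 1.273852
Accumulated factor: ((1+r)^k - 1)/r = 5.521218
Balance = $27,350.00 * 1.273852 - $5,381.54 * 5.521218
Balance = $5,127.21

$5,127.21


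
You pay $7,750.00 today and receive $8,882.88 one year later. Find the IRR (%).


Formula: IRR = C1/C0 - 1
Substituting: IRR = $8,882.88 / $7,750.00 - 1
Ratio: 1.146178 - 1 = 0.146178
IRR = 14.6178%

14.6178%


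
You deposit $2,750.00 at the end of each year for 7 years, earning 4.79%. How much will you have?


Formula: FV = PMT * ((1+r)^n - 1) / r
Growth factor: (1 + 0.0479)^7 = 1.387519
Numerator: 1.387519 - 1 = 0.387519
FV = $2,750.00 * 0.387519 / 0.0479 = $22,247.95

$22,247.95


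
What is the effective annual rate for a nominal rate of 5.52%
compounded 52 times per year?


Formula: EAR = (1 + r/m)^m - 1
Period rate: r/m = 0.0552 / 52 = 0.001062
Compounding: (1 + 0.001062)^52 = 1.056721
EAR = 1.056721 - 1 = 0.056721

0.056721


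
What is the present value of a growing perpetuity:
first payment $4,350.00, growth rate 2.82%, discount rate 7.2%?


Formula: PV = C / (r - g)
Spread: r - g = 0.072 - 0.0282 = 0.0438
Substituting: PV = $4,350.00 / 0.0438
PV = $99,315.07

$99,315.07


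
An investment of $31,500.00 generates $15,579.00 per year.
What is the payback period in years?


Formula: Payback = investment / annual cash flow
Substituting: Payback = $31,500.00 / $15,579.00
Payback = 2.022 years

2.022 years


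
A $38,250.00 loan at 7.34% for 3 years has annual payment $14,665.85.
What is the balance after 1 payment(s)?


Formula: Balance = PV*(1+r)^k - PMT*((1+r)^k - 1)/r
Growth: (1 + 0.0734)^1 = 1.0734
Accumulated factor: ((1+r)^k - 1)/r = 1.0
Balance = $38,250.00 * 1.0734 - $14,665.85 * 1.0
Balance = $26,391.70

$26,391.70


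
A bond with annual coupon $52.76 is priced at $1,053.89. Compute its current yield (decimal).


Formula: Current yield = annual coupon / price
Substituting: CY = $52.76 / $1,053.89
CY = 0.050062

0.050062


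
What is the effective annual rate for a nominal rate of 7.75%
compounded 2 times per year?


Formula: EAR = (1 + r/m)^m - 1
Period rate: r/m = 0.0775 / 2 = 0.03875
Compounding: (1 + 0.03875)^2 = 1.079002
EAR = 1.079002 - 1 = 0.079002

0.079002


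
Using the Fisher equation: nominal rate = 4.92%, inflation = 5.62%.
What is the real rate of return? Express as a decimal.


Formula: (1 + r_real) = (1 + r_nom) / (1 + inflation)
Substituting: (1 + r_real) = 1.0492 / 1.0562
(1 + r_real) = 0.993372
r_real = 0.993372 - 1 = -0.006628

-0.006628


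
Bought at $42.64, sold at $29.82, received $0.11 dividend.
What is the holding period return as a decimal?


Formula: HPR = (P1 - P0 + D) / P0
Gain: $29.82 - $42.64 + $0.11 = -$12.71
HPR = -$12.71 / $42.64 = -0.2981

-0.2981


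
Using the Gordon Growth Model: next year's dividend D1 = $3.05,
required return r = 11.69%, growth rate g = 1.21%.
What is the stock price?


Formula: P = D1 / (r - g)
Spread: r - g = 0.1169 - 0.0121 = 0.1048
Substituting: P = $3.05 / 0.1048
P = $29.10

$29.10


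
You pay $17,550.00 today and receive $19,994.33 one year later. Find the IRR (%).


Formula: IRR = C1/C0 - 1
Substituting: IRR = $19,994.33 / $17,550.00 - 1
Ratio: 1.139278 - 1 = 0.139278
IRR = 13.9278%

13.9278%


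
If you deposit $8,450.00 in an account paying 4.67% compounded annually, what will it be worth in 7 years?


Formula: FV = P * (1 + r)^n
Substituting: FV = $8,450.00 * (1 + 0.0467)^7
Growth factor: (1.0467)^7 = 1.376435
FV = $8,450.00 * 1.376435 = $11,630.87

$11,630.87


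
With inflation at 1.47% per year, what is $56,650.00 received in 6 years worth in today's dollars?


Formula: Real value = nominal / (1 + inflation)^years
Price level: (1 + 0.0147)^6 = 1.091506
Real value = $56,650.00 / 1.091506 = $51,900.79

$51,900.79


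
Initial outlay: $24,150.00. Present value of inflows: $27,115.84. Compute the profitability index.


Formula: PI = PV(cash flows) / initial investment
Substituting: PI = $27,115.84 / $24,150.00
PI = 1.1228

1.1228


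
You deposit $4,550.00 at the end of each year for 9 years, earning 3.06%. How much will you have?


Formula: FV = PMT * ((1+r)^n - 1) / r
Growth factor: (1 + 0.0306)^9 = 1.31163
Numerator: 1.31163 - 1 = 0.31163
FV = $4,550.00 * 0.31163 / 0.0306 = $46,337.10

$46,337.10


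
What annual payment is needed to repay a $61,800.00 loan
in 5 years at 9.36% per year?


Formula: PMT = PV * r / (1 - (1+r)^(-n))
Denominator: 1 - (1 + 0.0936)^(-5) = 0.360696
Numerator: $61,800.00 * 0.0936 = 5784.48
PMT = 5784.48 / 0.360696 = $16,037.00

$16,037.00


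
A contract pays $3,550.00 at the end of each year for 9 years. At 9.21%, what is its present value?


Formula: PV = PMT * (1 - (1+r)^(-n)) / r
Discount factor: (1 + 0.0921)^(-9) = 0.452521
Bracket: 1 - 0.452521 = 0.547479
PV = $3,550.00 * 0.547479 / 0.0921 = $21,102.63

$21,102.63


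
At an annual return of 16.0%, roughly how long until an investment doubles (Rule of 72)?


Formula: Years ≈ 72 / r
Substituting: Years ≈ 72 / 16.0
Years ≈ 4.5

4.5 years


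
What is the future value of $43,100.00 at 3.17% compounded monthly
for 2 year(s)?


Formula: FV = P * (1 + r/m)^(m*t)
Period rate: r/m = 0.0317 / 12 = 0.002642
Total periods: m*t = 12 * 2 = 24
Growth factor: (1 + 0.002642)^24 = 1.065364
FV = $43,100.00 * 1.065364 = $45,917.18

$45,917.18


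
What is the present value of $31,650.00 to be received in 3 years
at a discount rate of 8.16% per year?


Formula: PV = FV / (1 + r)^n
Substituting: PV = $31,650.00 / (1 + 0.0816)^3
Discount factor: (1.0816)^3 = 1.265319
PV = $31,650.00 / 1.265319 = $25,013.45

$25,013.45


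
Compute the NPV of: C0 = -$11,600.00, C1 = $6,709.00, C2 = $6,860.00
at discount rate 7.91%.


Formula: NPV = C0 + C1/(1+r) + C2/(1+r)^2
Discount C1: $6,709.00 / (1 + 0.0791) = $6,217.22
Discount C2: $6,860.00 / (1 + 0.0791)^2 = $5,891.16
NPV = -$11,600.00 + $6,217.22 + $5,891.16 = $508.38

$508.38


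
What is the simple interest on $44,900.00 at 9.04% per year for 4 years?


Formula: I = P * r * t
Substituting: I = $44,900.00 * 0.0904 * 4
Step: I = $44,900.00 * 0.3616
I = $16,235.84

$16,235.84


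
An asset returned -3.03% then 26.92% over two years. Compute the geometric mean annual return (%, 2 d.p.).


Formula: Geometric mean = ((1+r1)*(1+r2))^(1/2) - 1
Product: (1 + -0.0303) * (1 + 0.2692) = 0.9697 * 1.2692 = 1.230743
Square root: 1.230743^0.5 = 1.109389
Geometric mean = 1.109389 - 1 = 0.109389
As percentage: 10.94%

10.94%


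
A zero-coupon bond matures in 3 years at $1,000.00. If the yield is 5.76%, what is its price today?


Formula: Price = FV / (1 + r)^n
Substituting: Price = $1,000.00 / (1 + 0.0576)^3
Discount factor: (1.0576)^3 = 1.182944
Price = $1,000.00 / 1.182944 = $845.35

$845.35


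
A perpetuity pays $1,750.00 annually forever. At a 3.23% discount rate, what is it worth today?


Formula: PV = C / r
Substituting: PV = $1,750.00 / 0.0323
PV = $54,179.57

$54,179.57


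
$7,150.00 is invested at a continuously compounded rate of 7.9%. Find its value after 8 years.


Formula: FV = P * e^(r*t)
Exponent: r*t = 0.079 * 8 = 0.632
e^(0.632) = 1.88137
FV = $7,150.00 * 1.88137 = $13,451.79

$13,451.79


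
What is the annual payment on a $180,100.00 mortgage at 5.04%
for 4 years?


Formula: PMT = PV * r / (1 - (1+r)^(-n))
Denominator: 1 - (1 + 0.0504)^(-4) = 0.17855
Numerator: $180,100.00 * 0.0504 = 9077.04
PMT = 9077.04 / 0.17855 = $50,837.53

$50,837.53


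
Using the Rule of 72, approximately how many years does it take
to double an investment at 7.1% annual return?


Formula: Years ≈ 72 / r
Substituting: Years ≈ 72 / 7.1
Years ≈ 10.1

10.1 years


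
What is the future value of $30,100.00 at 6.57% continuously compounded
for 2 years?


Formula: FV = P * e^(r*t)
Exponent: r*t = 0.0657 * 2 = 0.1314
e^(0.1314) = 1.140424
FV = $30,100.00 * 1.140424 = $34,326.76

$34,326.76
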